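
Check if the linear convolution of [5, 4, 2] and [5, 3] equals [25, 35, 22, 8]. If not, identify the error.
Recompute linear convolution of [5, 4, 2] and [5, 3]: y[0] = 5×5 = 25; y[1] = 5×3 + 4×5 = 35; y[2] = 4×3 + 2×5 = 22; y[3] = 2×3 = 6 → [25, 35, 22, 6]. Compare to given [25, 35, 22, 8]: they differ at index 3: given 8, correct 6, so answer: No

No. Error at index 3: given 8, correct 6.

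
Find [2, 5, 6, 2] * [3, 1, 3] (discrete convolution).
y[0] = 2×3 = 6; y[1] = 2×1 + 5×3 = 17; y[2] = 2×3 + 5×1 + 6×3 = 29; y[3] = 5×3 + 6×1 + 2×3 = 27; y[4] = 6×3 + 2×1 = 20; y[5] = 2×3 = 6

[6, 17, 29, 27, 20, 6]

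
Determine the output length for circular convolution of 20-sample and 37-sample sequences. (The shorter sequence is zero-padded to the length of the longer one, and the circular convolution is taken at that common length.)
Circular convolution (zero-padding the shorter input) has length max(m, n) = max(20, 37) = 37

37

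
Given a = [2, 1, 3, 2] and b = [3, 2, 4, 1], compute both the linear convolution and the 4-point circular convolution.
Linear: y_lin[0] = 2×3 = 6; y_lin[1] = 2×2 + 1×3 = 7; y_lin[2] = 2×4 + 1×2 + 3×3 = 19; y_lin[3] = 2×1 + 1×4 + 3×2 + 2×3 = 18; y_lin[4] = 1×1 + 3×4 + 2×2 = 17; y_lin[5] = 3×1 + 2×4 = 11; y_lin[6] = 2×1 = 2 → [6, 7, 19, 18, 17, 11, 2]. Circular (length 4): y[0] = 2×3 + 1×1 + 3×4 + 2×2 = 23; y[1] = 2×2 + 1×3 + 3×1 + 2×4 = 18; y[2] = 2×4 + 1×2 + 3×3 + 2×1 = 21; y[3] = 2×1 + 1×4 + 3×2 + 2×3 = 18 → [23, 18, 21, 18]

Linear: [6, 7, 19, 18, 17, 11, 2], Circular: [23, 18, 21, 18]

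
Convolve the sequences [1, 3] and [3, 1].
y[0] = 1×3 = 3; y[1] = 1×1 + 3×3 = 10; y[2] = 3×1 = 3

[3, 10, 3]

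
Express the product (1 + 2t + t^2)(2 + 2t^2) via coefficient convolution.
Ascending coefficients: a = [1, 2, 1], b = [2, 0, 2]. c[0] = 1×2 = 2; c[1] = 1×0 + 2×2 = 4; c[2] = 1×2 + 2×0 + 1×2 = 4; c[3] = 2×2 + 1×0 = 4; c[4] = 1×2 = 2. Result coefficients: [2, 4, 4, 4, 2] → 2 + 4t + 4t^2 + 4t^3 + 2t^4

2 + 4t + 4t^2 + 4t^3 + 2t^4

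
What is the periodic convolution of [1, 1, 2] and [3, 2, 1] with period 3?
Use y[k] = Σ_j u[j]·v[(k-j) mod 3]. y[0] = 1×3 + 1×1 + 2×2 = 8; y[1] = 1×2 + 1×3 + 2×1 = 7; y[2] = 1×1 + 1×2 + 2×3 = 9. Result: [8, 7, 9]

[8, 7, 9]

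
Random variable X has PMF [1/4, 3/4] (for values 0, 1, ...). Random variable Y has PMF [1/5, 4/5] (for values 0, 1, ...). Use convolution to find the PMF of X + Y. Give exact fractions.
P(X+Y=k) = Σ_i P(X=i)·P(Y=k-i) — a convolution of [1/4, 3/4] and [1/5, 4/5]. P(X+Y=0) = (1/4)×(1/5) = 1/20; P(X+Y=1) = (1/4)×(4/5) + (3/4)×(1/5) = 1/5 + 3/20 = 7/20; P(X+Y=2) = (3/4)×(4/5) = 3/5. PMF: [1/20, 7/20, 3/5] (sums to 1 ✓)

[1/20, 7/20, 3/5]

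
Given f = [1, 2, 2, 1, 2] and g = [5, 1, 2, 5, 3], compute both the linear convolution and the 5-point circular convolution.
Linear: y_lin[0] = 1×5 = 5; y_lin[1] = 1×1 + 2×5 = 11; y_lin[2] = 1×2 + 2×1 + 2×5 = 14; y_lin[3] = 1×5 + 2×2 + 2×1 + 1×5 = 16; y_lin[4] = 1×3 + 2×5 + 2×2 + 1×1 + 2×5 = 28; y_lin[5] = 2×3 + 2×5 + 1×2 + 2×1 = 20; y_lin[6] = 2×3 + 1×5 + 2×2 = 15; y_lin[7] = 1×3 + 2×5 = 13; y_lin[8] = 2×3 = 6 → [5, 11, 14, 16, 28, 20, 15, 13, 6]. Circular (length 5): y[0] = 1×5 + 2×3 + 2×5 + 1×2 + 2×1 = 25; y[1] = 1×1 + 2×5 + 2×3 + 1×5 + 2×2 = 26; y[2] = 1×2 + 2×1 + 2×5 + 1×3 + 2×5 = 27; y[3] = 1×5 + 2×2 + 2×1 + 1×5 + 2×3 = 22; y[4] = 1×3 + 2×5 + 2×2 + 1×1 + 2×5 = 28 → [25, 26, 27, 22, 28]

Linear: [5, 11, 14, 16, 28, 20, 15, 13, 6], Circular: [25, 26, 27, 22, 28]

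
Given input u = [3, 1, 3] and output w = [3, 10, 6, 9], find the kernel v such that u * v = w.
Output length 4 = len(u) + len(v) - 1 ⇒ len(v) = 2. Solve v forward using v[k] = (w[k] - Σ_{i≥1} u[i]·v[k-i]) / u[0]: v[0] = w[0] / u[0] = 3 / 3 = 1; v[1] = (w[1] - 1×1) / u[0] = (10 - 1×1) / 3 = 3. So v = [1, 3]. Forward-check [3, 1, 3] * [1, 3]: w[0] = 3×1 = 3; w[1] = 3×3 + 1×1 = 10; w[2] = 1×3 + 3×1 = 6; w[3] = 3×3 = 9 → [3, 10, 6, 9] ✓

[1, 3]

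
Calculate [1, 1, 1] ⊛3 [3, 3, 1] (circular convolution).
Use y[k] = Σ_j x[j]·h[(k-j) mod 3]. y[0] = 1×3 + 1×1 + 1×3 = 7; y[1] = 1×3 + 1×3 + 1×1 = 7; y[2] = 1×1 + 1×3 + 1×3 = 7. Result: [7, 7, 7]

[7, 7, 7]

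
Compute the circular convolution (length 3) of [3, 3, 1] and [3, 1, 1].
Use y[k] = Σ_j f[j]·g[(k-j) mod 3]. y[0] = 3×3 + 3×1 + 1×1 = 13; y[1] = 3×1 + 3×3 + 1×1 = 13; y[2] = 3×1 + 3×1 + 1×3 = 9. Result: [13, 13, 9]

[13, 13, 9]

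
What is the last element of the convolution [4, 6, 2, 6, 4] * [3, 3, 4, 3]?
Use y[k] = Σ_i a[i]·b[k-i] at k=7. y[7] = 4×3 = 12

12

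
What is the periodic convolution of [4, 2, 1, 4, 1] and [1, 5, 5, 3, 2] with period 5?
Use y[k] = Σ_j a[j]·b[(k-j) mod 5]. y[0] = 4×1 + 2×2 + 1×3 + 4×5 + 1×5 = 36; y[1] = 4×5 + 2×1 + 1×2 + 4×3 + 1×5 = 41; y[2] = 4×5 + 2×5 + 1×1 + 4×2 + 1×3 = 42; y[3] = 4×3 + 2×5 + 1×5 + 4×1 + 1×2 = 33; y[4] = 4×2 + 2×3 + 1×5 + 4×5 + 1×1 = 40. Result: [36, 41, 42, 33, 40]

[36, 41, 42, 33, 40]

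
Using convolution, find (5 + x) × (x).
Ascending coefficients: a = [5, 1], b = [0, 1]. c[0] = 5×0 = 0; c[1] = 5×1 + 1×0 = 5; c[2] = 1×1 = 1. Result coefficients: [0, 5, 1] → 5x + x^2

5x + x^2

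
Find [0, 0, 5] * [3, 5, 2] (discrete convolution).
y[0] = 0×3 = 0; y[1] = 0×5 + 0×3 = 0; y[2] = 0×2 + 0×5 + 5×3 = 15; y[3] = 0×2 + 5×5 = 25; y[4] = 5×2 = 10

[0, 0, 15, 25, 10]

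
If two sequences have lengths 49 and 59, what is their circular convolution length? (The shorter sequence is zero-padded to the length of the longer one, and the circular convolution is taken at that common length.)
Circular convolution (zero-padding the shorter input) has length max(m, n) = max(49, 59) = 59

59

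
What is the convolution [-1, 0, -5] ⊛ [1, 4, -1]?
y[0] = -1×1 = -1; y[1] = -1×4 + 0×1 = -4; y[2] = -1×-1 + 0×4 + -5×1 = -4; y[3] = 0×-1 + -5×4 = -20; y[4] = -5×-1 = 5

[-1, -4, -4, -20, 5]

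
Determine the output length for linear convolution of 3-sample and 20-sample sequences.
Linear/full convolution length: m + n - 1 = 3 + 20 - 1 = 22

22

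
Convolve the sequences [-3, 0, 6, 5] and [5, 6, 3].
y[0] = -3×5 = -15; y[1] = -3×6 + 0×5 = -18; y[2] = -3×3 + 0×6 + 6×5 = 21; y[3] = 0×3 + 6×6 + 5×5 = 61; y[4] = 6×3 + 5×6 = 48; y[5] = 5×3 = 15

[-15, -18, 21, 61, 48, 15]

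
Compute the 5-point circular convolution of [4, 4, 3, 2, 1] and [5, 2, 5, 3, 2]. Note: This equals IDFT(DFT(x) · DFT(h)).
Either evaluate y[k] = Σ_j x[j]·h[(k-j) mod 5] directly, or use IDFT(DFT(x) · DFT(h)). y[0] = 4×5 + 4×2 + 3×3 + 2×5 + 1×2 = 49; y[1] = 4×2 + 4×5 + 3×2 + 2×3 + 1×5 = 45; y[2] = 4×5 + 4×2 + 3×5 + 2×2 + 1×3 = 50; y[3] = 4×3 + 4×5 + 3×2 + 2×5 + 1×2 = 50; y[4] = 4×2 + 4×3 + 3×5 + 2×2 + 1×5 = 44. Result: [49, 45, 50, 50, 44]

[49, 45, 50, 50, 44]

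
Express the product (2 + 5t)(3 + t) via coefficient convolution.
Ascending coefficients: a = [2, 5], b = [3, 1]. c[0] = 2×3 = 6; c[1] = 2×1 + 5×3 = 17; c[2] = 5×1 = 5. Result coefficients: [6, 17, 5] → 6 + 17t + 5t^2

6 + 17t + 5t^2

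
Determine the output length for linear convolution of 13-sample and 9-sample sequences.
Linear/full convolution length: m + n - 1 = 13 + 9 - 1 = 21

21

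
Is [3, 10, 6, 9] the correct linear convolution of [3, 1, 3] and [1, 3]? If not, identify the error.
Recompute linear convolution of [3, 1, 3] and [1, 3]: y[0] = 3×1 = 3; y[1] = 3×3 + 1×1 = 10; y[2] = 1×3 + 3×1 = 6; y[3] = 3×3 = 9 → [3, 10, 6, 9]. Given [3, 10, 6, 9] matches, so answer: Yes

Yes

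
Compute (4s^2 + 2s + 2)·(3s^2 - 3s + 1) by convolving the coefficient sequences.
Ascending coefficients: a = [2, 2, 4], b = [1, -3, 3]. c[0] = 2×1 = 2; c[1] = 2×-3 + 2×1 = -4; c[2] = 2×3 + 2×-3 + 4×1 = 4; c[3] = 2×3 + 4×-3 = -6; c[4] = 4×3 = 12. Result coefficients: [2, -4, 4, -6, 12] → 12s^4 - 6s^3 + 4s^2 - 4s + 2

12s^4 - 6s^3 + 4s^2 - 4s + 2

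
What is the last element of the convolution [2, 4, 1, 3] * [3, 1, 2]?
Use y[k] = Σ_i a[i]·b[k-i] at k=5. y[5] = 3×2 = 6

6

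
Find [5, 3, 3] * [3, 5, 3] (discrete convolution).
y[0] = 5×3 = 15; y[1] = 5×5 + 3×3 = 34; y[2] = 5×3 + 3×5 + 3×3 = 39; y[3] = 3×3 + 3×5 = 24; y[4] = 3×3 = 9

[15, 34, 39, 24, 9]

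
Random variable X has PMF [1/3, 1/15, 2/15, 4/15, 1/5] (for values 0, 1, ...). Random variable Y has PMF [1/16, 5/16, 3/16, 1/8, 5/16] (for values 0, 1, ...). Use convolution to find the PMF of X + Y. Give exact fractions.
P(X+Y=k) = Σ_i P(X=i)·P(Y=k-i) — a convolution of [1/3, 1/15, 2/15, 4/15, 1/5] and [1/16, 5/16, 3/16, 1/8, 5/16]. P(X+Y=0) = (1/3)×(1/16) = 1/48; P(X+Y=1) = (1/3)×(5/16) + (1/15)×(1/16) = 5/48 + 1/240 = 13/120; P(X+Y=2) = (1/3)×(3/16) + (1/15)×(5/16) + (2/15)×(1/16) = 1/16 + 1/48 + 1/120 = 11/120; P(X+Y=3) = (1/3)×(1/8) + (1/15)×(3/16) + (2/15)×(5/16) + (4/15)×(1/16) = 1/24 + 1/80 + 1/24 + 1/60 = 9/80; P(X+Y=4) = (1/3)×(5/16) + (1/15)×(1/8) + (2/15)×(3/16) + (4/15)×(5/16) + (1/5)×(1/16) = 5/48 + 1/120 + 1/40 + 1/12 + 1/80 = 7/30; P(X+Y=5) = (1/15)×(5/16) + (2/15)×(1/8) + (4/15)×(3/16) + (1/5)×(5/16) = 1/48 + 1/60 + 1/20 + 1/16 = 3/20; P(X+Y=6) = (2/15)×(5/16) + (4/15)×(1/8) + (1/5)×(3/16) = 1/24 + 1/30 + 3/80 = 9/80; P(X+Y=7) = (4/15)×(5/16) + (1/5)×(1/8) = 1/12 + 1/40 = 13/120; P(X+Y=8) = (1/5)×(5/16) = 1/16. PMF: [1/48, 13/120, 11/120, 9/80, 7/30, 3/20, 9/80, 13/120, 1/16] (sums to 1 ✓)

[1/48, 13/120, 11/120, 9/80, 7/30, 3/20, 9/80, 13/120, 1/16]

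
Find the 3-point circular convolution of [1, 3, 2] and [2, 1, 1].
Use y[k] = Σ_j x[j]·h[(k-j) mod 3]. y[0] = 1×2 + 3×1 + 2×1 = 7; y[1] = 1×1 + 3×2 + 2×1 = 9; y[2] = 1×1 + 3×1 + 2×2 = 8. Result: [7, 9, 8]

[7, 9, 8]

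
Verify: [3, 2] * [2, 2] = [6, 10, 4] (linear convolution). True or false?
Recompute linear convolution of [3, 2] and [2, 2]: y[0] = 3×2 = 6; y[1] = 3×2 + 2×2 = 10; y[2] = 2×2 = 4 → [6, 10, 4]. Given [6, 10, 4] matches, so answer: Yes

Yes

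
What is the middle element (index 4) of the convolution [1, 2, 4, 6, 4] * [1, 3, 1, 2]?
Use y[k] = Σ_i a[i]·b[k-i] at k=4. y[4] = 2×2 + 4×1 + 6×3 + 4×1 = 30

30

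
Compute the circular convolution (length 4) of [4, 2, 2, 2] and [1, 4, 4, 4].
Use y[k] = Σ_j x[j]·h[(k-j) mod 4]. y[0] = 4×1 + 2×4 + 2×4 + 2×4 = 28; y[1] = 4×4 + 2×1 + 2×4 + 2×4 = 34; y[2] = 4×4 + 2×4 + 2×1 + 2×4 = 34; y[3] = 4×4 + 2×4 + 2×4 + 2×1 = 34. Result: [28, 34, 34, 34]

[28, 34, 34, 34]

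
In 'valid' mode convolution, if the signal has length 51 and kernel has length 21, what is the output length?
'Valid' mode counts only positions where the kernel fully overlaps the signal: m - n + 1 = 51 - 21 + 1 = 31

31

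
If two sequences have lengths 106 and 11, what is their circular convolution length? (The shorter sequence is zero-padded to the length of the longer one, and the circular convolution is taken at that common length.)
Circular convolution (zero-padding the shorter input) has length max(m, n) = max(106, 11) = 106

106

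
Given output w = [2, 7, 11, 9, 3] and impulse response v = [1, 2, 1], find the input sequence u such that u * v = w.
Deconvolve w=[2, 7, 11, 9, 3] by v=[1, 2, 1]. Since v[0]=1, solve forward: u[0] = w[0] / 1 = 2; u[1] = (w[1] - 2×2) / 1 = 3; u[2] = (w[2] - 3×2 - 2×1) / 1 = 3. So u = [2, 3, 3]. Check by forward convolution: w[0] = 2×1 = 2; w[1] = 2×2 + 3×1 = 7; w[2] = 2×1 + 3×2 + 3×1 = 11; w[3] = 3×1 + 3×2 = 9; w[4] = 3×1 = 3

[2, 3, 3]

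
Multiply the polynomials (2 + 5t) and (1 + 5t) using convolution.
Ascending coefficients: a = [2, 5], b = [1, 5]. c[0] = 2×1 = 2; c[1] = 2×5 + 5×1 = 15; c[2] = 5×5 = 25. Result coefficients: [2, 15, 25] → 2 + 15t + 25t^2

2 + 15t + 25t^2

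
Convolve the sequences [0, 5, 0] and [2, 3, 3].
y[0] = 0×2 = 0; y[1] = 0×3 + 5×2 = 10; y[2] = 0×3 + 5×3 + 0×2 = 15; y[3] = 5×3 + 0×3 = 15; y[4] = 0×3 = 0

[0, 10, 15, 15, 0]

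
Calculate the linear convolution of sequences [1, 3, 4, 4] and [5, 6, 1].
y[0] = 1×5 = 5; y[1] = 1×6 + 3×5 = 21; y[2] = 1×1 + 3×6 + 4×5 = 39; y[3] = 3×1 + 4×6 + 4×5 = 47; y[4] = 4×1 + 4×6 = 28; y[5] = 4×1 = 4

[5, 21, 39, 47, 28, 4]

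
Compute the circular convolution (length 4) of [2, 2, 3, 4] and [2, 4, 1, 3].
Use y[k] = Σ_j a[j]·b[(k-j) mod 4]. y[0] = 2×2 + 2×3 + 3×1 + 4×4 = 29; y[1] = 2×4 + 2×2 + 3×3 + 4×1 = 25; y[2] = 2×1 + 2×4 + 3×2 + 4×3 = 28; y[3] = 2×3 + 2×1 + 3×4 + 4×2 = 28. Result: [29, 25, 28, 28]

[29, 25, 28, 28]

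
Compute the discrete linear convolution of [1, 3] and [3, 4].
y[0] = 1×3 = 3; y[1] = 1×4 + 3×3 = 13; y[2] = 3×4 = 12

[3, 13, 12]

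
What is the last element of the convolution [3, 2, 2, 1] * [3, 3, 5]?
Use y[k] = Σ_i a[i]·b[k-i] at k=5. y[5] = 1×5 = 5

5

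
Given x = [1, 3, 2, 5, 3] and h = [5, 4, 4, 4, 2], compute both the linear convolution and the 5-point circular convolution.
Linear: y_lin[0] = 1×5 = 5; y_lin[1] = 1×4 + 3×5 = 19; y_lin[2] = 1×4 + 3×4 + 2×5 = 26; y_lin[3] = 1×4 + 3×4 + 2×4 + 5×5 = 49; y_lin[4] = 1×2 + 3×4 + 2×4 + 5×4 + 3×5 = 57; y_lin[5] = 3×2 + 2×4 + 5×4 + 3×4 = 46; y_lin[6] = 2×2 + 5×4 + 3×4 = 36; y_lin[7] = 5×2 + 3×4 = 22; y_lin[8] = 3×2 = 6 → [5, 19, 26, 49, 57, 46, 36, 22, 6]. Circular (length 5): y[0] = 1×5 + 3×2 + 2×4 + 5×4 + 3×4 = 51; y[1] = 1×4 + 3×5 + 2×2 + 5×4 + 3×4 = 55; y[2] = 1×4 + 3×4 + 2×5 + 5×2 + 3×4 = 48; y[3] = 1×4 + 3×4 + 2×4 + 5×5 + 3×2 = 55; y[4] = 1×2 + 3×4 + 2×4 + 5×4 + 3×5 = 57 → [51, 55, 48, 55, 57]

Linear: [5, 19, 26, 49, 57, 46, 36, 22, 6], Circular: [51, 55, 48, 55, 57]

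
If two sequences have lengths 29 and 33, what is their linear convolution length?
Linear/full convolution length: m + n - 1 = 29 + 33 - 1 = 61

61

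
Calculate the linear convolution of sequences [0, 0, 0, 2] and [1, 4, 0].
y[0] = 0×1 = 0; y[1] = 0×4 + 0×1 = 0; y[2] = 0×0 + 0×4 + 0×1 = 0; y[3] = 0×0 + 0×4 + 2×1 = 2; y[4] = 0×0 + 2×4 = 8; y[5] = 2×0 = 0

[0, 0, 0, 2, 8, 0]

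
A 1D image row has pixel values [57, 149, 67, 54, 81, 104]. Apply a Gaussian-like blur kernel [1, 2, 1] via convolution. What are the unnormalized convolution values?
Convolve image row [57, 149, 67, 54, 81, 104] with kernel [1, 2, 1]: y[0] = 57×1 = 57; y[1] = 57×2 + 149×1 = 263; y[2] = 57×1 + 149×2 + 67×1 = 422; y[3] = 149×1 + 67×2 + 54×1 = 337; y[4] = 67×1 + 54×2 + 81×1 = 256; y[5] = 54×1 + 81×2 + 104×1 = 320; y[6] = 81×1 + 104×2 = 289; y[7] = 104×1 = 104 → [57, 263, 422, 337, 256, 320, 289, 104]. Normalization factor = sum(kernel) = 4.

[57, 263, 422, 337, 256, 320, 289, 104]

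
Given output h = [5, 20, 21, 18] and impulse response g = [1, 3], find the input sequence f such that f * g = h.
Deconvolve h=[5, 20, 21, 18] by g=[1, 3]. Since g[0]=1, solve forward: f[0] = h[0] / 1 = 5; f[1] = (h[1] - 5×3) / 1 = 5; f[2] = (h[2] - 5×3) / 1 = 6. So f = [5, 5, 6]. Check by forward convolution: h[0] = 5×1 = 5; h[1] = 5×3 + 5×1 = 20; h[2] = 5×3 + 6×1 = 21; h[3] = 6×3 = 18

[5, 5, 6]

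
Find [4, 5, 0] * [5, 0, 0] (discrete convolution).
y[0] = 4×5 = 20; y[1] = 4×0 + 5×5 = 25; y[2] = 4×0 + 5×0 + 0×5 = 0; y[3] = 5×0 + 0×0 = 0; y[4] = 0×0 = 0

[20, 25, 0, 0, 0]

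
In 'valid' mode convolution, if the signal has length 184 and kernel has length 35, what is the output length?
'Valid' mode counts only positions where the kernel fully overlaps the signal: m - n + 1 = 184 - 35 + 1 = 150

150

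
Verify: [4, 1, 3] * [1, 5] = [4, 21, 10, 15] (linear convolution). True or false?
Recompute linear convolution of [4, 1, 3] and [1, 5]: y[0] = 4×1 = 4; y[1] = 4×5 + 1×1 = 21; y[2] = 1×5 + 3×1 = 8; y[3] = 3×5 = 15 → [4, 21, 8, 15]. Compare to given [4, 21, 10, 15]: they differ at index 2: given 10, correct 8, so answer: No

No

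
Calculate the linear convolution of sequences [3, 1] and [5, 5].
y[0] = 3×5 = 15; y[1] = 3×5 + 1×5 = 20; y[2] = 1×5 = 5

[15, 20, 5]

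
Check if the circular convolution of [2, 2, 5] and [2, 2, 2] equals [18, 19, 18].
Recompute circular convolution of [2, 2, 5] and [2, 2, 2]: y[0] = 2×2 + 2×2 + 5×2 = 18; y[1] = 2×2 + 2×2 + 5×2 = 18; y[2] = 2×2 + 2×2 + 5×2 = 18 → [18, 18, 18]. Compare to given [18, 19, 18]: they differ at index 1: given 19, correct 18, so answer: No

No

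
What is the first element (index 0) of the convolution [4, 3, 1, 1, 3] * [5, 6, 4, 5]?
Use y[k] = Σ_i a[i]·b[k-i] at k=0. y[0] = 4×5 = 20

20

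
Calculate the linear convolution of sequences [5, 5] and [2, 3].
y[0] = 5×2 = 10; y[1] = 5×3 + 5×2 = 25; y[2] = 5×3 = 15

[10, 25, 15]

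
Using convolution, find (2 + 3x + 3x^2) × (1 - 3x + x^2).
Ascending coefficients: a = [2, 3, 3], b = [1, -3, 1]. c[0] = 2×1 = 2; c[1] = 2×-3 + 3×1 = -3; c[2] = 2×1 + 3×-3 + 3×1 = -4; c[3] = 3×1 + 3×-3 = -6; c[4] = 3×1 = 3. Result coefficients: [2, -3, -4, -6, 3] → 2 - 3x - 4x^2 - 6x^3 + 3x^4

2 - 3x - 4x^2 - 6x^3 + 3x^4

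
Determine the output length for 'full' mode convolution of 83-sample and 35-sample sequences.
Linear/full convolution length: m + n - 1 = 83 + 35 - 1 = 117

117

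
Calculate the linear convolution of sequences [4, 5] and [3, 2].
y[0] = 4×3 = 12; y[1] = 4×2 + 5×3 = 23; y[2] = 5×2 = 10

[12, 23, 10]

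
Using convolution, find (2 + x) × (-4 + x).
Ascending coefficients: a = [2, 1], b = [-4, 1]. c[0] = 2×-4 = -8; c[1] = 2×1 + 1×-4 = -2; c[2] = 1×1 = 1. Result coefficients: [-8, -2, 1] → -8 - 2x + x^2

-8 - 2x + x^2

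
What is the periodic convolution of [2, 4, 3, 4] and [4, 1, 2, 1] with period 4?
Use y[k] = Σ_j s[j]·t[(k-j) mod 4]. y[0] = 2×4 + 4×1 + 3×2 + 4×1 = 22; y[1] = 2×1 + 4×4 + 3×1 + 4×2 = 29; y[2] = 2×2 + 4×1 + 3×4 + 4×1 = 24; y[3] = 2×1 + 4×2 + 3×1 + 4×4 = 29. Result: [22, 29, 24, 29]

[22, 29, 24, 29]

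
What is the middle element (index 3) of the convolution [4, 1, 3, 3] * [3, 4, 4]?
Use y[k] = Σ_i a[i]·b[k-i] at k=3. y[3] = 1×4 + 3×4 + 3×3 = 25

25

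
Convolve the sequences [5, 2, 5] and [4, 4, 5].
y[0] = 5×4 = 20; y[1] = 5×4 + 2×4 = 28; y[2] = 5×5 + 2×4 + 5×4 = 53; y[3] = 2×5 + 5×4 = 30; y[4] = 5×5 = 25

[20, 28, 53, 30, 25]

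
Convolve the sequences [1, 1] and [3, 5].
y[0] = 1×3 = 3; y[1] = 1×5 + 1×3 = 8; y[2] = 1×5 = 5

[3, 8, 5]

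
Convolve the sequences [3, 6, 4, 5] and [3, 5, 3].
y[0] = 3×3 = 9; y[1] = 3×5 + 6×3 = 33; y[2] = 3×3 + 6×5 + 4×3 = 51; y[3] = 6×3 + 4×5 + 5×3 = 53; y[4] = 4×3 + 5×5 = 37; y[5] = 5×3 = 15

[9, 33, 51, 53, 37, 15]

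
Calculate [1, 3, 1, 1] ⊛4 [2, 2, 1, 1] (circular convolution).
Use y[k] = Σ_j s[j]·t[(k-j) mod 4]. y[0] = 1×2 + 3×1 + 1×1 + 1×2 = 8; y[1] = 1×2 + 3×2 + 1×1 + 1×1 = 10; y[2] = 1×1 + 3×2 + 1×2 + 1×1 = 10; y[3] = 1×1 + 3×1 + 1×2 + 1×2 = 8. Result: [8, 10, 10, 8]

[8, 10, 10, 8]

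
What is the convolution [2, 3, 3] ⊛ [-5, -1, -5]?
y[0] = 2×-5 = -10; y[1] = 2×-1 + 3×-5 = -17; y[2] = 2×-5 + 3×-1 + 3×-5 = -28; y[3] = 3×-5 + 3×-1 = -18; y[4] = 3×-5 = -15

[-10, -17, -28, -18, -15]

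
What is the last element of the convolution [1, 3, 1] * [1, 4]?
Use y[k] = Σ_i a[i]·b[k-i] at k=3. y[3] = 1×4 = 4

4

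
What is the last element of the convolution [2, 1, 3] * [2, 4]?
Use y[k] = Σ_i a[i]·b[k-i] at k=3. y[3] = 3×4 = 12

12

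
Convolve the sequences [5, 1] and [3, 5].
y[0] = 5×3 = 15; y[1] = 5×5 + 1×3 = 28; y[2] = 1×5 = 5

[15, 28, 5]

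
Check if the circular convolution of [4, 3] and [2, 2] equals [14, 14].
Recompute circular convolution of [4, 3] and [2, 2]: y[0] = 4×2 + 3×2 = 14; y[1] = 4×2 + 3×2 = 14 → [14, 14]. Given [14, 14] matches, so answer: Yes

Yes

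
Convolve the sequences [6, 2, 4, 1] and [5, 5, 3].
y[0] = 6×5 = 30; y[1] = 6×5 + 2×5 = 40; y[2] = 6×3 + 2×5 + 4×5 = 48; y[3] = 2×3 + 4×5 + 1×5 = 31; y[4] = 4×3 + 1×5 = 17; y[5] = 1×3 = 3

[30, 40, 48, 31, 17, 3]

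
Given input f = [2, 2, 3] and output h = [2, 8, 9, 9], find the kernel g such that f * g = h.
Output length 4 = len(f) + len(g) - 1 ⇒ len(g) = 2. Solve g forward using g[k] = (h[k] - Σ_{i≥1} f[i]·g[k-i]) / f[0]: g[0] = h[0] / f[0] = 2 / 2 = 1; g[1] = (h[1] - 2×1) / f[0] = (8 - 2×1) / 2 = 3. So g = [1, 3]. Forward-check [2, 2, 3] * [1, 3]: h[0] = 2×1 = 2; h[1] = 2×3 + 2×1 = 8; h[2] = 2×3 + 3×1 = 9; h[3] = 3×3 = 9 → [2, 8, 9, 9] ✓

[1, 3]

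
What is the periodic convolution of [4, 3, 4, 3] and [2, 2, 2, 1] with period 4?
Use y[k] = Σ_j f[j]·g[(k-j) mod 4]. y[0] = 4×2 + 3×1 + 4×2 + 3×2 = 25; y[1] = 4×2 + 3×2 + 4×1 + 3×2 = 24; y[2] = 4×2 + 3×2 + 4×2 + 3×1 = 25; y[3] = 4×1 + 3×2 + 4×2 + 3×2 = 24. Result: [25, 24, 25, 24]

[25, 24, 25, 24]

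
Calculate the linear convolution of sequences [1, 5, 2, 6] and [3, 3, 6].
y[0] = 1×3 = 3; y[1] = 1×3 + 5×3 = 18; y[2] = 1×6 + 5×3 + 2×3 = 27; y[3] = 5×6 + 2×3 + 6×3 = 54; y[4] = 2×6 + 6×3 = 30; y[5] = 6×6 = 36

[3, 18, 27, 54, 30, 36]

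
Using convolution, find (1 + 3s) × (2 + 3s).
Ascending coefficients: a = [1, 3], b = [2, 3]. c[0] = 1×2 = 2; c[1] = 1×3 + 3×2 = 9; c[2] = 3×3 = 9. Result coefficients: [2, 9, 9] → 2 + 9s + 9s^2

2 + 9s + 9s^2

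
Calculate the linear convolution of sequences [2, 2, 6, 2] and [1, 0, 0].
y[0] = 2×1 = 2; y[1] = 2×0 + 2×1 = 2; y[2] = 2×0 + 2×0 + 6×1 = 6; y[3] = 2×0 + 6×0 + 2×1 = 2; y[4] = 6×0 + 2×0 = 0; y[5] = 2×0 = 0

[2, 2, 6, 2, 0, 0]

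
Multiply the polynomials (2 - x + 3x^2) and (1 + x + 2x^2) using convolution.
Ascending coefficients: a = [2, -1, 3], b = [1, 1, 2]. c[0] = 2×1 = 2; c[1] = 2×1 + -1×1 = 1; c[2] = 2×2 + -1×1 + 3×1 = 6; c[3] = -1×2 + 3×1 = 1; c[4] = 3×2 = 6. Result coefficients: [2, 1, 6, 1, 6] → 2 + x + 6x^2 + x^3 + 6x^4

2 + x + 6x^2 + x^3 + 6x^4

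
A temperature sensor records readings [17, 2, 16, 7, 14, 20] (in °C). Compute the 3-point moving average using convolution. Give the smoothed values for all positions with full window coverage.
3-point moving average kernel = [1, 1, 1]. Apply in 'valid' mode (full window coverage): avg[0] = (17 + 2 + 16) / 3 = 11.67; avg[1] = (2 + 16 + 7) / 3 = 8.33; avg[2] = (16 + 7 + 14) / 3 = 12.33; avg[3] = (7 + 14 + 20) / 3 = 13.67. Smoothed values: [11.67, 8.33, 12.33, 13.67]

[11.67, 8.33, 12.33, 13.67]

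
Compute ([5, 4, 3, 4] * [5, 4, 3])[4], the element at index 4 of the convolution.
Use y[k] = Σ_i a[i]·b[k-i] at k=4. y[4] = 3×3 + 4×4 = 25

25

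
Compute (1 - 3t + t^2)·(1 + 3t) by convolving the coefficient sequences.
Ascending coefficients: a = [1, -3, 1], b = [1, 3]. c[0] = 1×1 = 1; c[1] = 1×3 + -3×1 = 0; c[2] = -3×3 + 1×1 = -8; c[3] = 1×3 = 3. Result coefficients: [1, 0, -8, 3] → 1 - 8t^2 + 3t^3

1 - 8t^2 + 3t^3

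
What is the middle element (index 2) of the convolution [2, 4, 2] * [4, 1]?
Use y[k] = Σ_i a[i]·b[k-i] at k=2. y[2] = 4×1 + 2×4 = 12

12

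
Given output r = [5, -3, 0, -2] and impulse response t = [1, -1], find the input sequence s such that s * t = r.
Deconvolve r=[5, -3, 0, -2] by t=[1, -1]. Since t[0]=1, solve forward: s[0] = r[0] / 1 = 5; s[1] = (r[1] - 5×-1) / 1 = 2; s[2] = (r[2] - 2×-1) / 1 = 2. So s = [5, 2, 2]. Check by forward convolution: r[0] = 5×1 = 5; r[1] = 5×-1 + 2×1 = -3; r[2] = 2×-1 + 2×1 = 0; r[3] = 2×-1 = -2

[5, 2, 2]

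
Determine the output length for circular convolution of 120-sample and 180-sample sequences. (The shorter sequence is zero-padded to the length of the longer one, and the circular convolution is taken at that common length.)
Circular convolution (zero-padding the shorter input) has length max(m, n) = max(120, 180) = 180

180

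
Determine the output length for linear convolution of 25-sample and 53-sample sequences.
Linear/full convolution length: m + n - 1 = 25 + 53 - 1 = 77

77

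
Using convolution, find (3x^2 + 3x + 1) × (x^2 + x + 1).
Ascending coefficients: a = [1, 3, 3], b = [1, 1, 1]. c[0] = 1×1 = 1; c[1] = 1×1 + 3×1 = 4; c[2] = 1×1 + 3×1 + 3×1 = 7; c[3] = 3×1 + 3×1 = 6; c[4] = 3×1 = 3. Result coefficients: [1, 4, 7, 6, 3] → 3x^4 + 6x^3 + 7x^2 + 4x + 1

3x^4 + 6x^3 + 7x^2 + 4x + 1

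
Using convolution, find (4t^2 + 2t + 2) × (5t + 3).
Ascending coefficients: a = [2, 2, 4], b = [3, 5]. c[0] = 2×3 = 6; c[1] = 2×5 + 2×3 = 16; c[2] = 2×5 + 4×3 = 22; c[3] = 4×5 = 20. Result coefficients: [6, 16, 22, 20] → 20t^3 + 22t^2 + 16t + 6

20t^3 + 22t^2 + 16t + 6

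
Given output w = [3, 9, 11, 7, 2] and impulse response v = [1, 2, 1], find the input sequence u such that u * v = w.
Deconvolve w=[3, 9, 11, 7, 2] by v=[1, 2, 1]. Since v[0]=1, solve forward: u[0] = w[0] / 1 = 3; u[1] = (w[1] - 3×2) / 1 = 3; u[2] = (w[2] - 3×2 - 3×1) / 1 = 2. So u = [3, 3, 2]. Check by forward convolution: w[0] = 3×1 = 3; w[1] = 3×2 + 3×1 = 9; w[2] = 3×1 + 3×2 + 2×1 = 11; w[3] = 3×1 + 2×2 = 7; w[4] = 2×1 = 2

[3, 3, 2]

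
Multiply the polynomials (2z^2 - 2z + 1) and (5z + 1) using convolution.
Ascending coefficients: a = [1, -2, 2], b = [1, 5]. c[0] = 1×1 = 1; c[1] = 1×5 + -2×1 = 3; c[2] = -2×5 + 2×1 = -8; c[3] = 2×5 = 10. Result coefficients: [1, 3, -8, 10] → 10z^3 - 8z^2 + 3z + 1

10z^3 - 8z^2 + 3z + 1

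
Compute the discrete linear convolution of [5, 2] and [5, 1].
y[0] = 5×5 = 25; y[1] = 5×1 + 2×5 = 15; y[2] = 2×1 = 2

[25, 15, 2]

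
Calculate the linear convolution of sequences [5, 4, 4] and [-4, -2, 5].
y[0] = 5×-4 = -20; y[1] = 5×-2 + 4×-4 = -26; y[2] = 5×5 + 4×-2 + 4×-4 = 1; y[3] = 4×5 + 4×-2 = 12; y[4] = 4×5 = 20

[-20, -26, 1, 12, 20]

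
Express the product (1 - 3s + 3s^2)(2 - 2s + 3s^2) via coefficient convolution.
Ascending coefficients: a = [1, -3, 3], b = [2, -2, 3]. c[0] = 1×2 = 2; c[1] = 1×-2 + -3×2 = -8; c[2] = 1×3 + -3×-2 + 3×2 = 15; c[3] = -3×3 + 3×-2 = -15; c[4] = 3×3 = 9. Result coefficients: [2, -8, 15, -15, 9] → 2 - 8s + 15s^2 - 15s^3 + 9s^4

2 - 8s + 15s^2 - 15s^3 + 9s^4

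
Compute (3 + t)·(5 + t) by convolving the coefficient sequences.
Ascending coefficients: a = [3, 1], b = [5, 1]. c[0] = 3×5 = 15; c[1] = 3×1 + 1×5 = 8; c[2] = 1×1 = 1. Result coefficients: [15, 8, 1] → 15 + 8t + t^2

15 + 8t + t^2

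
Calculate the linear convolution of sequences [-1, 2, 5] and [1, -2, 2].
y[0] = -1×1 = -1; y[1] = -1×-2 + 2×1 = 4; y[2] = -1×2 + 2×-2 + 5×1 = -1; y[3] = 2×2 + 5×-2 = -6; y[4] = 5×2 = 10

[-1, 4, -1, -6, 10]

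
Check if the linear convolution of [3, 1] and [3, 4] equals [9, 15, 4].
Recompute linear convolution of [3, 1] and [3, 4]: y[0] = 3×3 = 9; y[1] = 3×4 + 1×3 = 15; y[2] = 1×4 = 4 → [9, 15, 4]. Given [9, 15, 4] matches, so answer: Yes

Yes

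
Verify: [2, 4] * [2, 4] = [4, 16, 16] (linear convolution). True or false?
Recompute linear convolution of [2, 4] and [2, 4]: y[0] = 2×2 = 4; y[1] = 2×4 + 4×2 = 16; y[2] = 4×4 = 16 → [4, 16, 16]. Given [4, 16, 16] matches, so answer: Yes

Yes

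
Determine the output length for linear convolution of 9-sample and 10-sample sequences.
Linear/full convolution length: m + n - 1 = 9 + 10 - 1 = 18

18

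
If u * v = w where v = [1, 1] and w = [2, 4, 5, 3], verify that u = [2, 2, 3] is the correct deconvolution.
Forward-compute [2, 2, 3] * [1, 1]: w[0] = 2×1 = 2; w[1] = 2×1 + 2×1 = 4; w[2] = 2×1 + 3×1 = 5; w[3] = 3×1 = 3 → [2, 4, 5, 3]. Matches given w = [2, 4, 5, 3], so verified.

Verified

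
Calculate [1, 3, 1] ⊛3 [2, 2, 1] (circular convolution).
Use y[k] = Σ_j a[j]·b[(k-j) mod 3]. y[0] = 1×2 + 3×1 + 1×2 = 7; y[1] = 1×2 + 3×2 + 1×1 = 9; y[2] = 1×1 + 3×2 + 1×2 = 9. Result: [7, 9, 9]

[7, 9, 9]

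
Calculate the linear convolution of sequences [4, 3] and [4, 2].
y[0] = 4×4 = 16; y[1] = 4×2 + 3×4 = 20; y[2] = 3×2 = 6

[16, 20, 6]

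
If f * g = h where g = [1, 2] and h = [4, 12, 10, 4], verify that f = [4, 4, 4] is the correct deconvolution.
Forward-compute [4, 4, 4] * [1, 2]: h[0] = 4×1 = 4; h[1] = 4×2 + 4×1 = 12; h[2] = 4×2 + 4×1 = 12; h[3] = 4×2 = 8 → [4, 12, 12, 8]. Does not match given h = [4, 12, 10, 4].

Not verified. [4, 4, 4] * [1, 2] = [4, 12, 12, 8], which differs from [4, 12, 10, 4] at index 2.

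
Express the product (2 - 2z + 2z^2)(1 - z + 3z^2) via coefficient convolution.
Ascending coefficients: a = [2, -2, 2], b = [1, -1, 3]. c[0] = 2×1 = 2; c[1] = 2×-1 + -2×1 = -4; c[2] = 2×3 + -2×-1 + 2×1 = 10; c[3] = -2×3 + 2×-1 = -8; c[4] = 2×3 = 6. Result coefficients: [2, -4, 10, -8, 6] → 2 - 4z + 10z^2 - 8z^3 + 6z^4

2 - 4z + 10z^2 - 8z^3 + 6z^4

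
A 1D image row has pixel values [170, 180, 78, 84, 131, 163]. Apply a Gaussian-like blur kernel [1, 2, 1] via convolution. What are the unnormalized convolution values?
Convolve image row [170, 180, 78, 84, 131, 163] with kernel [1, 2, 1]: y[0] = 170×1 = 170; y[1] = 170×2 + 180×1 = 520; y[2] = 170×1 + 180×2 + 78×1 = 608; y[3] = 180×1 + 78×2 + 84×1 = 420; y[4] = 78×1 + 84×2 + 131×1 = 377; y[5] = 84×1 + 131×2 + 163×1 = 509; y[6] = 131×1 + 163×2 = 457; y[7] = 163×1 = 163 → [170, 520, 608, 420, 377, 509, 457, 163]. Normalization factor = sum(kernel) = 4.

[170, 520, 608, 420, 377, 509, 457, 163]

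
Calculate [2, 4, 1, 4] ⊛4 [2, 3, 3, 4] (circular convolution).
Use y[k] = Σ_j u[j]·v[(k-j) mod 4]. y[0] = 2×2 + 4×4 + 1×3 + 4×3 = 35; y[1] = 2×3 + 4×2 + 1×4 + 4×3 = 30; y[2] = 2×3 + 4×3 + 1×2 + 4×4 = 36; y[3] = 2×4 + 4×3 + 1×3 + 4×2 = 31. Result: [35, 30, 36, 31]

[35, 30, 36, 31]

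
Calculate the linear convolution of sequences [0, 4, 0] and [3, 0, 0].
y[0] = 0×3 = 0; y[1] = 0×0 + 4×3 = 12; y[2] = 0×0 + 4×0 + 0×3 = 0; y[3] = 4×0 + 0×0 = 0; y[4] = 0×0 = 0

[0, 12, 0, 0, 0]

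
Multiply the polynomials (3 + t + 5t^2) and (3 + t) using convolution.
Ascending coefficients: a = [3, 1, 5], b = [3, 1]. c[0] = 3×3 = 9; c[1] = 3×1 + 1×3 = 6; c[2] = 1×1 + 5×3 = 16; c[3] = 5×1 = 5. Result coefficients: [9, 6, 16, 5] → 9 + 6t + 16t^2 + 5t^3

9 + 6t + 16t^2 + 5t^3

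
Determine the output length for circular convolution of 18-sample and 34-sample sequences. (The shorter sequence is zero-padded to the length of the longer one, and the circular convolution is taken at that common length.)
Circular convolution (zero-padding the shorter input) has length max(m, n) = max(18, 34) = 34

34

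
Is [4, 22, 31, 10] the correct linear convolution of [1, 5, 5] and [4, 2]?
Recompute linear convolution of [1, 5, 5] and [4, 2]: y[0] = 1×4 = 4; y[1] = 1×2 + 5×4 = 22; y[2] = 5×2 + 5×4 = 30; y[3] = 5×2 = 10 → [4, 22, 30, 10]. Compare to given [4, 22, 31, 10]: they differ at index 2: given 31, correct 30, so answer: No

No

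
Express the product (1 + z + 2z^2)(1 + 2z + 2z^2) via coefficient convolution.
Ascending coefficients: a = [1, 1, 2], b = [1, 2, 2]. c[0] = 1×1 = 1; c[1] = 1×2 + 1×1 = 3; c[2] = 1×2 + 1×2 + 2×1 = 6; c[3] = 1×2 + 2×2 = 6; c[4] = 2×2 = 4. Result coefficients: [1, 3, 6, 6, 4] → 1 + 3z + 6z^2 + 6z^3 + 4z^4

1 + 3z + 6z^2 + 6z^3 + 4z^4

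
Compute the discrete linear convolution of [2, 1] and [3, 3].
y[0] = 2×3 = 6; y[1] = 2×3 + 1×3 = 9; y[2] = 1×3 = 3

[6, 9, 3]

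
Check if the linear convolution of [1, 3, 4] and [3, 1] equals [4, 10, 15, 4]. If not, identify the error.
Recompute linear convolution of [1, 3, 4] and [3, 1]: y[0] = 1×3 = 3; y[1] = 1×1 + 3×3 = 10; y[2] = 3×1 + 4×3 = 15; y[3] = 4×1 = 4 → [3, 10, 15, 4]. Compare to given [4, 10, 15, 4]: they differ at index 0: given 4, correct 3, so answer: No

No. Error at index 0: given 4, correct 3.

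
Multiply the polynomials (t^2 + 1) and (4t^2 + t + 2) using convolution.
Ascending coefficients: a = [1, 0, 1], b = [2, 1, 4]. c[0] = 1×2 = 2; c[1] = 1×1 + 0×2 = 1; c[2] = 1×4 + 0×1 + 1×2 = 6; c[3] = 0×4 + 1×1 = 1; c[4] = 1×4 = 4. Result coefficients: [2, 1, 6, 1, 4] → 4t^4 + t^3 + 6t^2 + t + 2

4t^4 + t^3 + 6t^2 + t + 2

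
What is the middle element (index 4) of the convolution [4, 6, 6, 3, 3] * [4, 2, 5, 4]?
Use y[k] = Σ_i a[i]·b[k-i] at k=4. y[4] = 6×4 + 6×5 + 3×2 + 3×4 = 72

72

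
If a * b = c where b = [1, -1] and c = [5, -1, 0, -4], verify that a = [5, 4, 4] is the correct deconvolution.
Forward-compute [5, 4, 4] * [1, -1]: c[0] = 5×1 = 5; c[1] = 5×-1 + 4×1 = -1; c[2] = 4×-1 + 4×1 = 0; c[3] = 4×-1 = -4 → [5, -1, 0, -4]. Matches given c = [5, -1, 0, -4], so verified.

Verified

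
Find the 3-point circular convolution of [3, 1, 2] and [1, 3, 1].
Use y[k] = Σ_j x[j]·h[(k-j) mod 3]. y[0] = 3×1 + 1×1 + 2×3 = 10; y[1] = 3×3 + 1×1 + 2×1 = 12; y[2] = 3×1 + 1×3 + 2×1 = 8. Result: [10, 12, 8]

[10, 12, 8]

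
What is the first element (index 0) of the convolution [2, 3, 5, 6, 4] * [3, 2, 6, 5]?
Use y[k] = Σ_i a[i]·b[k-i] at k=0. y[0] = 2×3 = 6

6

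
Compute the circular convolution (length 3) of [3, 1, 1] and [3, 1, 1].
Use y[k] = Σ_j f[j]·g[(k-j) mod 3]. y[0] = 3×3 + 1×1 + 1×1 = 11; y[1] = 3×1 + 1×3 + 1×1 = 7; y[2] = 3×1 + 1×1 + 1×3 = 7. Result: [11, 7, 7]

[11, 7, 7]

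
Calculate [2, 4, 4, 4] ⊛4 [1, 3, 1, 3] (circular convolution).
Use y[k] = Σ_j x[j]·h[(k-j) mod 4]. y[0] = 2×1 + 4×3 + 4×1 + 4×3 = 30; y[1] = 2×3 + 4×1 + 4×3 + 4×1 = 26; y[2] = 2×1 + 4×3 + 4×1 + 4×3 = 30; y[3] = 2×3 + 4×1 + 4×3 + 4×1 = 26. Result: [30, 26, 30, 26]

[30, 26, 30, 26]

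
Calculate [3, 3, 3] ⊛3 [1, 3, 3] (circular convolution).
Use y[k] = Σ_j x[j]·h[(k-j) mod 3]. y[0] = 3×1 + 3×3 + 3×3 = 21; y[1] = 3×3 + 3×1 + 3×3 = 21; y[2] = 3×3 + 3×3 + 3×1 = 21. Result: [21, 21, 21]

[21, 21, 21]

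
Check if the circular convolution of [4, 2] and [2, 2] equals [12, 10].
Recompute circular convolution of [4, 2] and [2, 2]: y[0] = 4×2 + 2×2 = 12; y[1] = 4×2 + 2×2 = 12 → [12, 12]. Compare to given [12, 10]: they differ at index 1: given 10, correct 12, so answer: No

No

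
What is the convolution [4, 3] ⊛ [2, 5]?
y[0] = 4×2 = 8; y[1] = 4×5 + 3×2 = 26; y[2] = 3×5 = 15

[8, 26, 15]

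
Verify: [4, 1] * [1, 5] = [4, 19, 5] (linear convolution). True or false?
Recompute linear convolution of [4, 1] and [1, 5]: y[0] = 4×1 = 4; y[1] = 4×5 + 1×1 = 21; y[2] = 1×5 = 5 → [4, 21, 5]. Compare to given [4, 19, 5]: they differ at index 1: given 19, correct 21, so answer: No

No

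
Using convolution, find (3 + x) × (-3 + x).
Ascending coefficients: a = [3, 1], b = [-3, 1]. c[0] = 3×-3 = -9; c[1] = 3×1 + 1×-3 = 0; c[2] = 1×1 = 1. Result coefficients: [-9, 0, 1] → -9 + x^2

-9 + x^2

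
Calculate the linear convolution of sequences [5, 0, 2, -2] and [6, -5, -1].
y[0] = 5×6 = 30; y[1] = 5×-5 + 0×6 = -25; y[2] = 5×-1 + 0×-5 + 2×6 = 7; y[3] = 0×-1 + 2×-5 + -2×6 = -22; y[4] = 2×-1 + -2×-5 = 8; y[5] = -2×-1 = 2

[30, -25, 7, -22, 8, 2]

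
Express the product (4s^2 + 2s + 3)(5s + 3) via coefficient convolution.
Ascending coefficients: a = [3, 2, 4], b = [3, 5]. c[0] = 3×3 = 9; c[1] = 3×5 + 2×3 = 21; c[2] = 2×5 + 4×3 = 22; c[3] = 4×5 = 20. Result coefficients: [9, 21, 22, 20] → 20s^3 + 22s^2 + 21s + 9

20s^3 + 22s^2 + 21s + 9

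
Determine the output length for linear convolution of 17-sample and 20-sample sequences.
Linear/full convolution length: m + n - 1 = 17 + 20 - 1 = 36

36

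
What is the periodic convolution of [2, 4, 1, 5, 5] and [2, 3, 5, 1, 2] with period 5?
Use y[k] = Σ_j a[j]·b[(k-j) mod 5]. y[0] = 2×2 + 4×2 + 1×1 + 5×5 + 5×3 = 53; y[1] = 2×3 + 4×2 + 1×2 + 5×1 + 5×5 = 46; y[2] = 2×5 + 4×3 + 1×2 + 5×2 + 5×1 = 39; y[3] = 2×1 + 4×5 + 1×3 + 5×2 + 5×2 = 45; y[4] = 2×2 + 4×1 + 1×5 + 5×3 + 5×2 = 38. Result: [53, 46, 39, 45, 38]

[53, 46, 39, 45, 38]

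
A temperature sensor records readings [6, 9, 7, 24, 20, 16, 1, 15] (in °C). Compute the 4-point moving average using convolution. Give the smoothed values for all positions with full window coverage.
4-point moving average kernel = [1, 1, 1, 1]. Apply in 'valid' mode (full window coverage): avg[0] = (6 + 9 + 7 + 24) / 4 = 11.5; avg[1] = (9 + 7 + 24 + 20) / 4 = 15.0; avg[2] = (7 + 24 + 20 + 16) / 4 = 16.75; avg[3] = (24 + 20 + 16 + 1) / 4 = 15.25; avg[4] = (20 + 16 + 1 + 15) / 4 = 13.0. Smoothed values: [11.5, 15.0, 16.75, 15.25, 13.0]

[11.5, 15.0, 16.75, 15.25, 13.0]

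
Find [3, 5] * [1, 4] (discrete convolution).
y[0] = 3×1 = 3; y[1] = 3×4 + 5×1 = 17; y[2] = 5×4 = 20

[3, 17, 20]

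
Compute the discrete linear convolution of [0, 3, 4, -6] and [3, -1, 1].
y[0] = 0×3 = 0; y[1] = 0×-1 + 3×3 = 9; y[2] = 0×1 + 3×-1 + 4×3 = 9; y[3] = 3×1 + 4×-1 + -6×3 = -19; y[4] = 4×1 + -6×-1 = 10; y[5] = -6×1 = -6

[0, 9, 9, -19, 10, -6]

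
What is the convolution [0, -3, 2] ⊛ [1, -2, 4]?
y[0] = 0×1 = 0; y[1] = 0×-2 + -3×1 = -3; y[2] = 0×4 + -3×-2 + 2×1 = 8; y[3] = -3×4 + 2×-2 = -16; y[4] = 2×4 = 8

[0, -3, 8, -16, 8]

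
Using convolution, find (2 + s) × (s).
Ascending coefficients: a = [2, 1], b = [0, 1]. c[0] = 2×0 = 0; c[1] = 2×1 + 1×0 = 2; c[2] = 1×1 = 1. Result coefficients: [0, 2, 1] → 2s + s^2

2s + s^2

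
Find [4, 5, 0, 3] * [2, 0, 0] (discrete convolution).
y[0] = 4×2 = 8; y[1] = 4×0 + 5×2 = 10; y[2] = 4×0 + 5×0 + 0×2 = 0; y[3] = 5×0 + 0×0 + 3×2 = 6; y[4] = 0×0 + 3×0 = 0; y[5] = 3×0 = 0

[8, 10, 0, 6, 0, 0]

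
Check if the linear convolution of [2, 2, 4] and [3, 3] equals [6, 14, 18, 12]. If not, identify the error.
Recompute linear convolution of [2, 2, 4] and [3, 3]: y[0] = 2×3 = 6; y[1] = 2×3 + 2×3 = 12; y[2] = 2×3 + 4×3 = 18; y[3] = 4×3 = 12 → [6, 12, 18, 12]. Compare to given [6, 14, 18, 12]: they differ at index 1: given 14, correct 12, so answer: No

No. Error at index 1: given 14, correct 12.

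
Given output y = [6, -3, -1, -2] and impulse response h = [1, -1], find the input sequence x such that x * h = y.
Deconvolve y=[6, -3, -1, -2] by h=[1, -1]. Since h[0]=1, solve forward: x[0] = y[0] / 1 = 6; x[1] = (y[1] - 6×-1) / 1 = 3; x[2] = (y[2] - 3×-1) / 1 = 2. So x = [6, 3, 2]. Check by forward convolution: y[0] = 6×1 = 6; y[1] = 6×-1 + 3×1 = -3; y[2] = 3×-1 + 2×1 = -1; y[3] = 2×-1 = -2

[6, 3, 2]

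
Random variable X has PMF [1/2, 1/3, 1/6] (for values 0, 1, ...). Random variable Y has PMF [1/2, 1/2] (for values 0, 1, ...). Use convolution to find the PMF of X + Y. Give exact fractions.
P(X+Y=k) = Σ_i P(X=i)·P(Y=k-i) — a convolution of [1/2, 1/3, 1/6] and [1/2, 1/2]. P(X+Y=0) = (1/2)×(1/2) = 1/4; P(X+Y=1) = (1/2)×(1/2) + (1/3)×(1/2) = 1/4 + 1/6 = 5/12; P(X+Y=2) = (1/3)×(1/2) + (1/6)×(1/2) = 1/6 + 1/12 = 1/4; P(X+Y=3) = (1/6)×(1/2) = 1/12. PMF: [1/4, 5/12, 1/4, 1/12] (sums to 1 ✓)

[1/4, 5/12, 1/4, 1/12]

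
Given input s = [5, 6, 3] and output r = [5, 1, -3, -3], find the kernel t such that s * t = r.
Output length 4 = len(s) + len(t) - 1 ⇒ len(t) = 2. Solve t forward using t[k] = (r[k] - Σ_{i≥1} s[i]·t[k-i]) / s[0]: t[0] = r[0] / s[0] = 5 / 5 = 1; t[1] = (r[1] - 6×1) / s[0] = (1 - 6×1) / 5 = -1. So t = [1, -1]. Forward-check [5, 6, 3] * [1, -1]: r[0] = 5×1 = 5; r[1] = 5×-1 + 6×1 = 1; r[2] = 6×-1 + 3×1 = -3; r[3] = 3×-1 = -3 → [5, 1, -3, -3] ✓

[1, -1]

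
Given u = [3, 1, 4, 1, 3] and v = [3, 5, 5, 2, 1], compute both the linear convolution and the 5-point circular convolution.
Linear: y_lin[0] = 3×3 = 9; y_lin[1] = 3×5 + 1×3 = 18; y_lin[2] = 3×5 + 1×5 + 4×3 = 32; y_lin[3] = 3×2 + 1×5 + 4×5 + 1×3 = 34; y_lin[4] = 3×1 + 1×2 + 4×5 + 1×5 + 3×3 = 39; y_lin[5] = 1×1 + 4×2 + 1×5 + 3×5 = 29; y_lin[6] = 4×1 + 1×2 + 3×5 = 21; y_lin[7] = 1×1 + 3×2 = 7; y_lin[8] = 3×1 = 3 → [9, 18, 32, 34, 39, 29, 21, 7, 3]. Circular (length 5): y[0] = 3×3 + 1×1 + 4×2 + 1×5 + 3×5 = 38; y[1] = 3×5 + 1×3 + 4×1 + 1×2 + 3×5 = 39; y[2] = 3×5 + 1×5 + 4×3 + 1×1 + 3×2 = 39; y[3] = 3×2 + 1×5 + 4×5 + 1×3 + 3×1 = 37; y[4] = 3×1 + 1×2 + 4×5 + 1×5 + 3×3 = 39 → [38, 39, 39, 37, 39]

Linear: [9, 18, 32, 34, 39, 29, 21, 7, 3], Circular: [38, 39, 39, 37, 39]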